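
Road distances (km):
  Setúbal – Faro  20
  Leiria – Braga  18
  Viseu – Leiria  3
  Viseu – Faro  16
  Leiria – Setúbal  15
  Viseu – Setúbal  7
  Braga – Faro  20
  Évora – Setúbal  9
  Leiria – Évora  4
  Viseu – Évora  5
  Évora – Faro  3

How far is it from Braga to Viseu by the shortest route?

21

Comparing a few candidate routes:
Braga→Faro→Évora→Leiria→Viseu: 20 + 3 + 4 + 3 = 30
Braga→Faro→Viseu: 20 + 16 = 36
Braga→Faro→Évora→Viseu: 20 + 3 + 5 = 28
Braga→Leiria→Viseu: 18 + 3 = 21
Braga→Leiria→Évora→Viseu: 18 + 4 + 5 = 27
The minimum is 21 km.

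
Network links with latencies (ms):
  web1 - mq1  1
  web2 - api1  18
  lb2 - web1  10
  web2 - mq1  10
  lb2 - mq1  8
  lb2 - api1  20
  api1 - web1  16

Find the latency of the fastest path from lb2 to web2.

18

Checking several routes:
lb2→mq1→web1→api1→web2: 8 + 1 + 16 + 18 = 43
lb2→mq1→web2: 8 + 10 = 18
lb2→api1→web2: 20 + 18 = 38
lb2→web1→mq1→web2: 10 + 1 + 10 = 21
Shortest: 18 ms.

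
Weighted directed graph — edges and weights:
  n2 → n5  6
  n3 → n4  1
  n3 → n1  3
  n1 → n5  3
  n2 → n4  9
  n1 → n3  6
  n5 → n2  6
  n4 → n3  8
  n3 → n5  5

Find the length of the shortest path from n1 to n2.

9

Paths from n1 to n2:
n1 -> n3 -> n5 -> n2: 6 + 5 + 6 = 17
n1 -> n5 -> n2: 3 + 6 = 9
The minimum is 9.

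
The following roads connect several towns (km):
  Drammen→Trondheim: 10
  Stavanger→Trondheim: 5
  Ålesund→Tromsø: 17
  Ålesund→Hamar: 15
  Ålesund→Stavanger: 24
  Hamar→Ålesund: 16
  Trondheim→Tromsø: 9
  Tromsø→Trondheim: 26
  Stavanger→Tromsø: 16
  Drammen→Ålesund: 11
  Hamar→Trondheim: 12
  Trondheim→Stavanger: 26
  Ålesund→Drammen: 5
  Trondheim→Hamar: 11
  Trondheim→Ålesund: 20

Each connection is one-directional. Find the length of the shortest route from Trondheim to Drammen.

25

Candidate routes:
Trondheim → Ålesund → Drammen: 20 + 5 = 25
Trondheim → Hamar → Ålesund → Drammen: 11 + 16 + 5 = 32
Shortest: 25 km.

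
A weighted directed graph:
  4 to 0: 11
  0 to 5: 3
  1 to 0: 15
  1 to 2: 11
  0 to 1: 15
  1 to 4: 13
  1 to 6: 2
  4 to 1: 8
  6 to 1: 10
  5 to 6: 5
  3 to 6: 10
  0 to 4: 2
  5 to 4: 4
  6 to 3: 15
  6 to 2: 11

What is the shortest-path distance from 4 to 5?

14

Routes from 4 to 5:
4→0→5: 11 + 3 = 14
4→1→0→5: 8 + 15 + 3 = 26
Best route has total 14.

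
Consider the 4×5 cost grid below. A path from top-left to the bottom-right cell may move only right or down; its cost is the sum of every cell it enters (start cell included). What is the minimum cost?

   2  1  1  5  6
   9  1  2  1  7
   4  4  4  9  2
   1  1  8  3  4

Take r0c0→r0c1→r0c2→r1c2→r1c3→r1c4→r2c4→r3c4 for a total of 2 + 1 + 1 + 2 + 1 + 7 + 2 + 4 = 20.

20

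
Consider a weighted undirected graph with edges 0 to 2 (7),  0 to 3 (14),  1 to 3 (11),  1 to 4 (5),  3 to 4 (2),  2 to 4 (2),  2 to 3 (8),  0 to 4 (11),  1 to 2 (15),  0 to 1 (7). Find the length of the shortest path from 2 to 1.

7

Checking several routes:
2 - 4 - 3 - 1: 2 + 2 + 11 = 15
2 - 4 - 1: 2 + 5 = 7
2 - 0 - 1: 7 + 7 = 14
Best route has total 7.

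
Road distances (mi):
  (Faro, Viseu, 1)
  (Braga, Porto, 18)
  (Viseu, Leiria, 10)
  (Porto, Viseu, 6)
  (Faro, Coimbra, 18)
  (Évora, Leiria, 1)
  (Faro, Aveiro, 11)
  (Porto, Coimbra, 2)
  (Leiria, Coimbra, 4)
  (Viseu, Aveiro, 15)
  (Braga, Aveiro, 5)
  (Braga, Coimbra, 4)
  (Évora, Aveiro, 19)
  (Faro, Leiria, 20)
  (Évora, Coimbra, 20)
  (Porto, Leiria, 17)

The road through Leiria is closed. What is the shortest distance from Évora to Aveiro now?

19

Some routes from Évora to Aveiro avoiding Leiria:
Évora → Coimbra → Faro → Aveiro: 20 + 18 + 11 = 49
Évora → Coimbra → Porto → Viseu → Aveiro: 20 + 2 + 6 + 15 = 43
Évora → Aveiro: 19
Évora → Coimbra → Porto → Braga → Aveiro: 20 + 2 + 18 + 5 = 45
Évora → Coimbra → Porto → Viseu → Faro → Aveiro: 20 + 2 + 6 + 1 + 11 = 40
Évora → Coimbra → Braga → Aveiro: 20 + 4 + 5 = 29
The minimum is 19 mi.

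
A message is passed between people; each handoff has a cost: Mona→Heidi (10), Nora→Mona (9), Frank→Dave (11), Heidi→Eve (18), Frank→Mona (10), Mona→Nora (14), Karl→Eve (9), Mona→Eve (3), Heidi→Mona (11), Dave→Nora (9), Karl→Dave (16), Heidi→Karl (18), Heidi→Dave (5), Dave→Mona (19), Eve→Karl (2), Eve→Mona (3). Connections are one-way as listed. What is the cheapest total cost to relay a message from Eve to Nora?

Paths from Eve to Nora:
Eve→Mona→Nora: 3 + 14 = 17
Eve→Karl→Dave→Mona→Nora: 2 + 16 + 19 + 14 = 51
Eve→Mona→Heidi→Dave→Nora: 3 + 10 + 5 + 9 = 27
Eve→Mona→Heidi→Karl→Dave→Nora: 3 + 10 + 18 + 16 + 9 = 56
Eve→Karl→Dave→Nora: 2 + 16 + 9 = 27
The minimum is 17.

17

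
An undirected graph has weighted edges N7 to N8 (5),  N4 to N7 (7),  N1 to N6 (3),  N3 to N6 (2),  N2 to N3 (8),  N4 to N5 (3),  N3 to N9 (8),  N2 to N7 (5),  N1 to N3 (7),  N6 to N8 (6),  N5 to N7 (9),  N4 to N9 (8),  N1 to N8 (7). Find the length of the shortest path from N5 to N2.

14

A few of the N5→N2 routes:
N5-N7-N8-N6-N3-N2: 9 + 5 + 6 + 2 + 8 = 30
N5-N4-N9-N3-N2: 3 + 8 + 8 + 8 = 27
N5-N4-N7-N8-N6-N3-N2: 3 + 7 + 5 + 6 + 2 + 8 = 31
N5-N7-N2: 9 + 5 = 14
N5-N4-N7-N2: 3 + 7 + 5 = 15
Shortest: 14.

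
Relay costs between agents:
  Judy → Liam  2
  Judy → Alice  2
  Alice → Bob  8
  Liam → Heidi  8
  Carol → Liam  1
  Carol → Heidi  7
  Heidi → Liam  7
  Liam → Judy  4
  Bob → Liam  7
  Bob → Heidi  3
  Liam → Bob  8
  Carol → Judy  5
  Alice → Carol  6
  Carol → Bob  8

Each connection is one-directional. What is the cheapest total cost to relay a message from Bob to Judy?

11

Candidate routes:
Bob→Heidi→Liam→Judy: 3 + 7 + 4 = 14
Bob→Liam→Judy: 7 + 4 = 11
Best route has total 11.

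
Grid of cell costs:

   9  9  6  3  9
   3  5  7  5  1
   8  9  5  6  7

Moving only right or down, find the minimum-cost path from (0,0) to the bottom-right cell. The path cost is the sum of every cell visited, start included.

One optimal route is (0,0)→(1,0)→(1,1)→(1,2)→(1,3)→(1,4)→(2,4).
Its cost is 9 + 3 + 5 + 7 + 5 + 1 + 7 = 37.
(Top row then right column would cost 44.)

37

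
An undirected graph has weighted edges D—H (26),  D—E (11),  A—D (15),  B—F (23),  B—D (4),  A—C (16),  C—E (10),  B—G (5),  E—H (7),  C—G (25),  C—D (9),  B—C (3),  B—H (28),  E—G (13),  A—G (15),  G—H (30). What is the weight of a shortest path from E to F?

36

Checking several routes:
E - D - C - B - F: 11 + 9 + 3 + 23 = 46
E - C - B - F: 10 + 3 + 23 = 36
E - D - B - F: 11 + 4 + 23 = 38
E - C - D - B - F: 10 + 9 + 4 + 23 = 46
E - G - B - F: 13 + 5 + 23 = 41
Best route has total 36.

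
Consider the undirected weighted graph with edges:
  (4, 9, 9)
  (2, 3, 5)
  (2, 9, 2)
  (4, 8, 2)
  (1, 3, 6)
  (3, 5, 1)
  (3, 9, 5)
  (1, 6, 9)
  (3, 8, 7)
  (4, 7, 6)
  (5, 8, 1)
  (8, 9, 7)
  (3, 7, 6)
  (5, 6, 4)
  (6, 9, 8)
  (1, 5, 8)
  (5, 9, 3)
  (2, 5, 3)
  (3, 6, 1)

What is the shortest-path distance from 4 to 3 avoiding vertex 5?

A few of the 4→3 routes:
4 -> 9 -> 3: 9 + 5 = 14
4 -> 8 -> 3: 2 + 7 = 9
4 -> 9 -> 2 -> 3: 9 + 2 + 5 = 16
4 -> 8 -> 9 -> 3: 2 + 7 + 5 = 14
4 -> 7 -> 3: 6 + 6 = 12
4 -> 8 -> 9 -> 2 -> 3: 2 + 7 + 2 + 5 = 16
Shortest: 9.

9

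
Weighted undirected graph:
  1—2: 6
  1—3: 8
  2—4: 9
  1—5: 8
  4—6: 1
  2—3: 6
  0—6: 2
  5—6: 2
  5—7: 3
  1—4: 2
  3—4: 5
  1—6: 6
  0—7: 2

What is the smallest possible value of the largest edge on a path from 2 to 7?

6

Comparing a few candidate routes:
2 - 3 - 4 - 1 - 6 - 5 - 7: max(6, 5, 2, 6, 2, 3) = 6
2 - 3 - 4 - 1 - 6 - 0 - 7: max(6, 5, 2, 6, 2, 2) = 6
2 - 1 - 4 - 6 - 0 - 7: max(6, 2, 1, 2, 2) = 6
2 - 1 - 6 - 5 - 7: max(6, 6, 2, 3) = 6
2 - 1 - 4 - 6 - 5 - 7: max(6, 2, 1, 2, 3) = 6
2 - 1 - 6 - 0 - 7: max(6, 6, 2, 2) = 6
The minimum achievable maximum is 6.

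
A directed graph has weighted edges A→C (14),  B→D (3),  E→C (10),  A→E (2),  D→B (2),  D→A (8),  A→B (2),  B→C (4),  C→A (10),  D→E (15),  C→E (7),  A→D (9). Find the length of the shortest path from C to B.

Routes from C to B:
C → A → B: 10 + 2 = 12
C → A → D → B: 10 + 9 + 2 = 21
The minimum is 12.

12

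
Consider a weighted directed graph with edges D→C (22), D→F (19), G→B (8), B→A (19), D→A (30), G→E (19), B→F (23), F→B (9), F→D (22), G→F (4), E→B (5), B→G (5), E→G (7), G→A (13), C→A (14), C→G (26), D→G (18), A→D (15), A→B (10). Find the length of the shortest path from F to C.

Routes from F to C:
F → B → G → A → D → C: 9 + 5 + 13 + 15 + 22 = 64
F → D → C: 22 + 22 = 44
F → B → A → D → C: 9 + 19 + 15 + 22 = 65
The minimum is 44.

44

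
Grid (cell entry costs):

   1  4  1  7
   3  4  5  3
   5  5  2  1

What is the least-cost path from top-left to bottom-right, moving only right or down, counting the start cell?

14

Best path: (0,0) (0,1) (0,2) (1,2) (2,2) (2,3)
Cost: 1 + 4 + 1 + 5 + 2 + 1 = 14
For comparison, the top-then-right route costs 17.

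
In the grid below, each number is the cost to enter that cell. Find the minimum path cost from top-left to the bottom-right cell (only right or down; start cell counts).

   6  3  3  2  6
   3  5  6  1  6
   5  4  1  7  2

23

Best path: r0c0→r0c1→r0c2→r0c3→r1c3→r1c4→r2c4
Cost: 6 + 3 + 3 + 2 + 1 + 6 + 2 = 23
For comparison, the top-then-right route costs 28.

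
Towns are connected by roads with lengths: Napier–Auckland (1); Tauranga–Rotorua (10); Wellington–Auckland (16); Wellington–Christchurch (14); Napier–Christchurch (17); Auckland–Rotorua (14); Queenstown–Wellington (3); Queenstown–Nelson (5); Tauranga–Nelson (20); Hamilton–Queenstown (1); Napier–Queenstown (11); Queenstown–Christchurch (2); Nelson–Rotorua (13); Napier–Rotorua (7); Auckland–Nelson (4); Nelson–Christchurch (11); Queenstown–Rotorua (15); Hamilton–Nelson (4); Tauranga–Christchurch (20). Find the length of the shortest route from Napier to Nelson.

Checking several routes:
Napier→Queenstown→Nelson: 11 + 5 = 16
Napier→Queenstown→Hamilton→Nelson: 11 + 1 + 4 = 16
Napier→Auckland→Nelson: 1 + 4 = 5
The minimum is 5.

5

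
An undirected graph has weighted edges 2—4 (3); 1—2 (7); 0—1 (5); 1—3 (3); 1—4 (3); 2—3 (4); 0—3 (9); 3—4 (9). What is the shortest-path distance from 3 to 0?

8

Comparing a few candidate routes:
3 → 0: 9
3 → 2 → 4 → 1 → 0: 4 + 3 + 3 + 5 = 15
3 → 1 → 0: 3 + 5 = 8
3 → 4 → 1 → 0: 9 + 3 + 5 = 17
3 → 2 → 1 → 0: 4 + 7 + 5 = 16
Best route has total 8.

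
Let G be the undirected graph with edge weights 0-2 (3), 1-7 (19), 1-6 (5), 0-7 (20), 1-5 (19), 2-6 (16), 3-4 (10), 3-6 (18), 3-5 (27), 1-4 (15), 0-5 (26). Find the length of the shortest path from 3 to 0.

Comparing a few candidate routes:
3 -> 6 -> 1 -> 5 -> 0: 18 + 5 + 19 + 26 = 68
3 -> 4 -> 1 -> 6 -> 2 -> 0: 10 + 15 + 5 + 16 + 3 = 49
3 -> 5 -> 0: 27 + 26 = 53
3 -> 6 -> 1 -> 7 -> 0: 18 + 5 + 19 + 20 = 62
3 -> 6 -> 2 -> 0: 18 + 16 + 3 = 37
3 -> 4 -> 1 -> 7 -> 0: 10 + 15 + 19 + 20 = 64
Shortest: 37.

37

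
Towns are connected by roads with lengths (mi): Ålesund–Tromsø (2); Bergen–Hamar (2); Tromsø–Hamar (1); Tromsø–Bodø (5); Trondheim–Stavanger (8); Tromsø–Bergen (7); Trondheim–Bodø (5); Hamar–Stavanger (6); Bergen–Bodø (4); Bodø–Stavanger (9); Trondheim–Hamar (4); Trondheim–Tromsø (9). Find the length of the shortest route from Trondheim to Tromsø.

5

Checking several routes:
Trondheim -> Bodø -> Bergen -> Hamar -> Tromsø: 5 + 4 + 2 + 1 = 12
Trondheim -> Hamar -> Tromsø: 4 + 1 = 5
Trondheim -> Hamar -> Bergen -> Tromsø: 4 + 2 + 7 = 13
Trondheim -> Tromsø: 9
Trondheim -> Bodø -> Tromsø: 5 + 5 = 10
Best route has total 5 mi.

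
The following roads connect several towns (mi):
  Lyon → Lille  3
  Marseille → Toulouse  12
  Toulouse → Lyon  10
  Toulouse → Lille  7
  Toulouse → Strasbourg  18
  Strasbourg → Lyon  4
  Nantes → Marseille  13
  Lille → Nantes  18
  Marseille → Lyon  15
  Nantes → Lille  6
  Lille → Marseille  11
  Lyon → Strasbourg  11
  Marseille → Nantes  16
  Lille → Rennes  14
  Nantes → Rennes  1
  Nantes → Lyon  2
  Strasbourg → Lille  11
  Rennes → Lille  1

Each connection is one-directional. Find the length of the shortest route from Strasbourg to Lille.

7

Routes from Strasbourg to Lille:
Strasbourg -> Lyon -> Lille: 4 + 3 = 7
Strasbourg -> Lille: 11
Shortest: 7 mi.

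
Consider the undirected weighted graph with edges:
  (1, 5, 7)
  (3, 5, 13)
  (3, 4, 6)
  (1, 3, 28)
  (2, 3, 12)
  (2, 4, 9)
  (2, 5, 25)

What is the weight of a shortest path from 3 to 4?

Routes from 3 to 4:
3 -> 1 -> 5 -> 2 -> 4: 28 + 7 + 25 + 9 = 69
3 -> 5 -> 2 -> 4: 13 + 25 + 9 = 47
3 -> 2 -> 4: 12 + 9 = 21
3 -> 4: 6
The minimum is 6.

6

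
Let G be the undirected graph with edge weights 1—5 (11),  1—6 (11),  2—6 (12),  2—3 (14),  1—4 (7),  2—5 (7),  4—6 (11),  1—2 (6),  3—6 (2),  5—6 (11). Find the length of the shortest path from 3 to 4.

13

Comparing a few candidate routes:
3-6-2-1-4: 2 + 12 + 6 + 7 = 27
3-6-4: 2 + 11 = 13
3-6-1-4: 2 + 11 + 7 = 20
3-2-1-4: 14 + 6 + 7 = 27
Best route has total 13.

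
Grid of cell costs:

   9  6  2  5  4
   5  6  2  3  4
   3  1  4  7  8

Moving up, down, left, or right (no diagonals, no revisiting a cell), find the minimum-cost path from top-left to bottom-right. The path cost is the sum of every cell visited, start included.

34

Path (0,0) (0,1) (0,2) (1,2) (1,3) (1,4) (2,4): 9 + 6 + 2 + 2 + 3 + 4 + 8 = 34.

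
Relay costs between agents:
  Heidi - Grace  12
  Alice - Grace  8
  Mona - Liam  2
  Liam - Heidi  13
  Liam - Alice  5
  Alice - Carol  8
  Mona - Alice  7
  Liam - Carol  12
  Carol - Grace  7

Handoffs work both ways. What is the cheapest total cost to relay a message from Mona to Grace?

15

Some routes from Mona to Grace:
Mona → Liam → Carol → Grace: 2 + 12 + 7 = 21
Mona → Liam → Heidi → Grace: 2 + 13 + 12 = 27
Mona → Alice → Grace: 7 + 8 = 15
Mona → Liam → Alice → Carol → Grace: 2 + 5 + 8 + 7 = 22
Mona → Liam → Alice → Grace: 2 + 5 + 8 = 15
Mona → Alice → Carol → Grace: 7 + 8 + 7 = 22
Best route has total 15.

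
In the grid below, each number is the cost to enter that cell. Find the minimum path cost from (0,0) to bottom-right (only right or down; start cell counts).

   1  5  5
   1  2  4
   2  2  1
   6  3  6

Path [0,0] → [1,0] → [1,1] → [2,1] → [2,2] → [3,2]: 1 + 1 + 2 + 2 + 1 + 6 = 13.

13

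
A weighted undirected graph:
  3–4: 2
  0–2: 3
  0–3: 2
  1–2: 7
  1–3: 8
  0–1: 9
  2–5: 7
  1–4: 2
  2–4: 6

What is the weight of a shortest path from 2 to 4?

6

Comparing a few candidate routes:
2 → 0 → 3 → 4: 3 + 2 + 2 = 7
2 → 1 → 4: 7 + 2 = 9
2 → 4: 6
2 → 0 → 1 → 4: 3 + 9 + 2 = 14
Shortest: 6.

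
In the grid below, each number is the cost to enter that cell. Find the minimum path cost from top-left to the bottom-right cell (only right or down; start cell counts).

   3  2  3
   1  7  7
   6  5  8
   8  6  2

23

Best path: (0,0) -> (1,0) -> (2,0) -> (2,1) -> (3,1) -> (3,2)
Cost: 3 + 1 + 6 + 5 + 6 + 2 = 23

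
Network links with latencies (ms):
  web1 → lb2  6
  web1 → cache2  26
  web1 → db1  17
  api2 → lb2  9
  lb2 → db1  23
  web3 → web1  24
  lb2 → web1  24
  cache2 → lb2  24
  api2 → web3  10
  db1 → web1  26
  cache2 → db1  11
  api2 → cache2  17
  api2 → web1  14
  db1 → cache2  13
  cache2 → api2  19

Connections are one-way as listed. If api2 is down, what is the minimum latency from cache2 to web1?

37

Routes from cache2 to web1 avoiding api2:
cache2-db1-web1: 11 + 26 = 37
cache2-lb2-web1: 24 + 24 = 48
cache2-lb2-db1-web1: 24 + 23 + 26 = 73
Best route has total 37 ms.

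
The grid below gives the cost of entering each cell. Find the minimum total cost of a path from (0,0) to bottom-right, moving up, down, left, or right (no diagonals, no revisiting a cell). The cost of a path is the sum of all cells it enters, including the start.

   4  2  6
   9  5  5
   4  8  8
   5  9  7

31

Best path: (0,0)→(0,1)→(1,1)→(1,2)→(2,2)→(3,2)
Cost: 4 + 2 + 5 + 5 + 8 + 7 = 31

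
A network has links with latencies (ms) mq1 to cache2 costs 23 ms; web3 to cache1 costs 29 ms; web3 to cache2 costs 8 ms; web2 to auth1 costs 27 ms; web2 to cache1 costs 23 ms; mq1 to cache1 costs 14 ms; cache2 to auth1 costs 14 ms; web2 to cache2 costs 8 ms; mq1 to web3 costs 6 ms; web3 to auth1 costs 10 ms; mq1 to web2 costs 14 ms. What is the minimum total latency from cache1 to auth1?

A few of the cache1→auth1 routes:
cache1 → web2 → cache2 → web3 → auth1: 23 + 8 + 8 + 10 = 49
cache1 → web3 → auth1: 29 + 10 = 39
cache1 → mq1 → web3 → auth1: 14 + 6 + 10 = 30
cache1 → web2 → cache2 → auth1: 23 + 8 + 14 = 45
cache1 → mq1 → web3 → cache2 → auth1: 14 + 6 + 8 + 14 = 42
Shortest: 30 ms.

30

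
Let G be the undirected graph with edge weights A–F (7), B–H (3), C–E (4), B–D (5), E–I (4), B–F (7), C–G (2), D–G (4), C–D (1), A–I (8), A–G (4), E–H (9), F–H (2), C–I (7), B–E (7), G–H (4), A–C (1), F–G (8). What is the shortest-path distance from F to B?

5

Comparing a few candidate routes:
F - H - B: 2 + 3 = 5
F - H - G - C - D - B: 2 + 4 + 2 + 1 + 5 = 14
F - A - C - D - B: 7 + 1 + 1 + 5 = 14
F - B: 7
F - H - G - D - B: 2 + 4 + 4 + 5 = 15
Best route has total 5.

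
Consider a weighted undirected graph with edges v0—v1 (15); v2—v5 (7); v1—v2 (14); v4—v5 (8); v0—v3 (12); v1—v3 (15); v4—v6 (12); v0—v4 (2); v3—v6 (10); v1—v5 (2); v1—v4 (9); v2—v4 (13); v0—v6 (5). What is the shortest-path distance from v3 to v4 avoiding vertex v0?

22

Some routes from v3 to v4 avoiding v0:
v3 → v1 → v5 → v4: 15 + 2 + 8 = 25
v3 → v1 → v4: 15 + 9 = 24
v3 → v6 → v4: 10 + 12 = 22
Shortest: 22.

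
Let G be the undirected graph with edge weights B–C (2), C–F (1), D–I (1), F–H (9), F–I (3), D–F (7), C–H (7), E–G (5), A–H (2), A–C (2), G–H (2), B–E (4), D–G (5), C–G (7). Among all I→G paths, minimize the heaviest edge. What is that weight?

A few of the I→G routes:
I→F→C→A→H→G: max(3, 1, 2, 2, 2) = 3
I→D→F→C→G: max(1, 7, 1, 7) = 7
I→F→C→B→E→G: max(3, 1, 2, 4, 5) = 5
I→D→F→C→A→H→G: max(1, 7, 1, 2, 2, 2) = 7
I→D→G: max(1, 5) = 5
Smallest bottleneck: 3.

3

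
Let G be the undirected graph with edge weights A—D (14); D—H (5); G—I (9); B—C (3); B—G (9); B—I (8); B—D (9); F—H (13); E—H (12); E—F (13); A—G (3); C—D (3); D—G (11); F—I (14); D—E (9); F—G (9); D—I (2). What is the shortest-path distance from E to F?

Some routes from E to F:
E - D - I - F: 9 + 2 + 14 = 25
E - H - F: 12 + 13 = 25
E - F: 13
Shortest: 13.

13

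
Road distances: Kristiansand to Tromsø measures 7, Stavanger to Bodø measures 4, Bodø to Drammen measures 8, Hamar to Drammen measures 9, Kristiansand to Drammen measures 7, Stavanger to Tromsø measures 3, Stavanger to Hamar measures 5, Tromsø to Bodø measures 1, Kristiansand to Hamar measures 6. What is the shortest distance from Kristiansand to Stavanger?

Some routes from Kristiansand to Stavanger:
Kristiansand → Tromsø → Stavanger: 7 + 3 = 10
Kristiansand → Tromsø → Bodø → Stavanger: 7 + 1 + 4 = 12
Kristiansand → Drammen → Bodø → Stavanger: 7 + 8 + 4 = 19
Kristiansand → Drammen → Hamar → Stavanger: 7 + 9 + 5 = 21
Kristiansand → Drammen → Bodø → Tromsø → Stavanger: 7 + 8 + 1 + 3 = 19
Kristiansand → Hamar → Stavanger: 6 + 5 = 11
Best route has total 10.

10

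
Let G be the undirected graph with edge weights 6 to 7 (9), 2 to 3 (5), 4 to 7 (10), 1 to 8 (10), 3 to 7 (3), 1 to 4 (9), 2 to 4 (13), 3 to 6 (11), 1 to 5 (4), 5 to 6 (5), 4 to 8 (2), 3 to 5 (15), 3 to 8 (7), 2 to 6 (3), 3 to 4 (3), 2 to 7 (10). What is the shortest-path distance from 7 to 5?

14

Checking several routes:
7-3-5: 3 + 15 = 18
7-6-5: 9 + 5 = 14
7-3-4-1-5: 3 + 3 + 9 + 4 = 19
7-2-6-5: 10 + 3 + 5 = 18
7-3-6-5: 3 + 11 + 5 = 19
7-3-2-6-5: 3 + 5 + 3 + 5 = 16
The minimum is 14.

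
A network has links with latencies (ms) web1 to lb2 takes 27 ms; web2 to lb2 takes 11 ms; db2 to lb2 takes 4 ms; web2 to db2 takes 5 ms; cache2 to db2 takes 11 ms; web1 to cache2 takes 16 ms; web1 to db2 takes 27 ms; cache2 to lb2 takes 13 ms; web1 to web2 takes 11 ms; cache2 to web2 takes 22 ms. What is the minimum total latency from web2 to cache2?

16

Some routes from web2 to cache2:
web2 → db2 → cache2: 5 + 11 = 16
web2 → cache2: 22
web2 → db2 → lb2 → cache2: 5 + 4 + 13 = 22
The minimum is 16 ms.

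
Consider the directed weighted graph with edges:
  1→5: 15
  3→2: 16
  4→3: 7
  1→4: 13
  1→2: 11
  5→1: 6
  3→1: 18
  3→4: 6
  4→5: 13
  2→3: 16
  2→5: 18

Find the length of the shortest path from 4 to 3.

7

Candidate routes:
4→5→1→2→3: 13 + 6 + 11 + 16 = 46
4→3: 7
Best route has total 7.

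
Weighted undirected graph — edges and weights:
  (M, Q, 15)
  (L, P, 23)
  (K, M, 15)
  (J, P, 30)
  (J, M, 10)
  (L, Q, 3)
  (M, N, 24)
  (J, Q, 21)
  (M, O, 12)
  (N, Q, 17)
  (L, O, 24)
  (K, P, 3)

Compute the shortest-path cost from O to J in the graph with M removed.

48

Routes from O to J avoiding M:
O-L-Q-J: 24 + 3 + 21 = 48
O-L-P-J: 24 + 23 + 30 = 77
Shortest: 48.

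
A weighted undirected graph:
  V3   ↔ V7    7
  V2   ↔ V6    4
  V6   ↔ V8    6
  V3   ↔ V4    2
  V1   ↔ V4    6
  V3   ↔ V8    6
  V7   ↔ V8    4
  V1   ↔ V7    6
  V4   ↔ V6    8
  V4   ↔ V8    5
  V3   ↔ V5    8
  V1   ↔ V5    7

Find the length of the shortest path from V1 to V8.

Comparing a few candidate routes:
V1 → V7 → V3 → V8: 6 + 7 + 6 = 19
V1 → V7 → V8: 6 + 4 = 10
V1 → V4 → V3 → V8: 6 + 2 + 6 = 14
V1 → V4 → V8: 6 + 5 = 11
V1 → V4 → V3 → V7 → V8: 6 + 2 + 7 + 4 = 19
Best route has total 10.

10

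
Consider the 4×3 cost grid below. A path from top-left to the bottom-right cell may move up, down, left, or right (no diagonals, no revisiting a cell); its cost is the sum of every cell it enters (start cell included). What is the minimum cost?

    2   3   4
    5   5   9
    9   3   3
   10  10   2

Cheapest: (0,0) → (0,1) → (1,1) → (2,1) → (2,2) → (3,2)
  2 + 3 + 5 + 3 + 3 + 2 = 18

18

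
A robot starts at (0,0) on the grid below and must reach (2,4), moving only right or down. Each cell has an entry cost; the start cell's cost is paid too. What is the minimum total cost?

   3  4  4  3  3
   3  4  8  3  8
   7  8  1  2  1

20

Cheapest: (0,0) -> (0,1) -> (0,2) -> (0,3) -> (1,3) -> (2,3) -> (2,4)
  3 + 4 + 4 + 3 + 3 + 2 + 1 = 20
(Top row then right column would cost 26.)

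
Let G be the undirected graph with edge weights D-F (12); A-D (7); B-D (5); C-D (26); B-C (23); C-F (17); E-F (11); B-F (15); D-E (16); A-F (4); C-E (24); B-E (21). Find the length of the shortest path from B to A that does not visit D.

19

Candidate routes:
B -> C -> F -> A: 23 + 17 + 4 = 44
B -> E -> F -> A: 21 + 11 + 4 = 36
B -> F -> A: 15 + 4 = 19
B -> E -> C -> F -> A: 21 + 24 + 17 + 4 = 66
B -> C -> E -> F -> A: 23 + 24 + 11 + 4 = 62
The minimum is 19.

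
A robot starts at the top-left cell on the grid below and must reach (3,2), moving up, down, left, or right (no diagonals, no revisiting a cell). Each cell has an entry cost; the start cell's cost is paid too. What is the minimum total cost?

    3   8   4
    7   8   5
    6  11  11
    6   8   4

34

One optimal route is [0,0]→[1,0]→[2,0]→[3,0]→[3,1]→[3,2].
Its cost is 3 + 7 + 6 + 6 + 8 + 4 = 34.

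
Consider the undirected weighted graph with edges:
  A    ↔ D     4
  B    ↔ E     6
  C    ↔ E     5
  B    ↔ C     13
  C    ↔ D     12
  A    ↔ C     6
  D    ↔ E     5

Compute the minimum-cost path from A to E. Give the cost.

Paths from A to E:
A → C → D → E: 6 + 12 + 5 = 23
A → D → E: 4 + 5 = 9
A → C → B → E: 6 + 13 + 6 = 25
A → D → C → B → E: 4 + 12 + 13 + 6 = 35
A → D → C → E: 4 + 12 + 5 = 21
A → C → E: 6 + 5 = 11
Shortest: 9.

9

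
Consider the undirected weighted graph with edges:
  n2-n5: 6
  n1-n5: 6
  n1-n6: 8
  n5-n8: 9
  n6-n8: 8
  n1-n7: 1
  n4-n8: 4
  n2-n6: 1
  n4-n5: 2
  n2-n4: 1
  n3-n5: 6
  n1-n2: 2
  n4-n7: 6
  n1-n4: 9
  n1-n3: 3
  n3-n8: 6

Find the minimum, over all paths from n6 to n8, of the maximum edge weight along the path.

4

Some routes from n6 to n8:
n6→n2→n1→n3→n5→n4→n8: max(1, 2, 3, 6, 2, 4) = 6
n6→n2→n1→n3→n8: max(1, 2, 3, 6) = 6
n6→n2→n1→n5→n4→n8: max(1, 2, 6, 2, 4) = 6
n6→n2→n1→n5→n3→n8: max(1, 2, 6, 6, 6) = 6
n6→n2→n1→n7→n4→n8: max(1, 2, 1, 6, 4) = 6
n6→n2→n4→n8: max(1, 1, 4) = 4
The minimum achievable maximum is 4.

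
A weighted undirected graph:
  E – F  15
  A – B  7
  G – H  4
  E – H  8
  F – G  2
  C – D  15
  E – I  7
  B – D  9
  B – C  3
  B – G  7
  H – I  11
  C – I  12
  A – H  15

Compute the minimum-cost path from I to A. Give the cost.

Comparing a few candidate routes:
I-H-A: 11 + 15 = 26
I-H-G-B-A: 11 + 4 + 7 + 7 = 29
I-E-H-A: 7 + 8 + 15 = 30
I-E-H-G-B-A: 7 + 8 + 4 + 7 + 7 = 33
I-C-B-A: 12 + 3 + 7 = 22
Shortest: 22.

22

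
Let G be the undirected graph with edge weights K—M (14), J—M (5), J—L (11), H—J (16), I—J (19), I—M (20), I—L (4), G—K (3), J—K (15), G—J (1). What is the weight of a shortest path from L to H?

27

Routes from L to H:
L -> I -> M -> K -> J -> H: 4 + 20 + 14 + 15 + 16 = 69
L -> I -> J -> H: 4 + 19 + 16 = 39
L -> J -> H: 11 + 16 = 27
L -> I -> M -> K -> G -> J -> H: 4 + 20 + 14 + 3 + 1 + 16 = 58
L -> I -> M -> J -> H: 4 + 20 + 5 + 16 = 45
The minimum is 27.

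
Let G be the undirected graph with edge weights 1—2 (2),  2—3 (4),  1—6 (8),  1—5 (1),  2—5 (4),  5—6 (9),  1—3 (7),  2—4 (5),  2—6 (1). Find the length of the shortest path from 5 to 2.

Comparing a few candidate routes:
5 -> 1 -> 6 -> 2: 1 + 8 + 1 = 10
5 -> 2: 4
5 -> 1 -> 3 -> 2: 1 + 7 + 4 = 12
5 -> 1 -> 2: 1 + 2 = 3
5 -> 6 -> 2: 9 + 1 = 10
Shortest: 3.

3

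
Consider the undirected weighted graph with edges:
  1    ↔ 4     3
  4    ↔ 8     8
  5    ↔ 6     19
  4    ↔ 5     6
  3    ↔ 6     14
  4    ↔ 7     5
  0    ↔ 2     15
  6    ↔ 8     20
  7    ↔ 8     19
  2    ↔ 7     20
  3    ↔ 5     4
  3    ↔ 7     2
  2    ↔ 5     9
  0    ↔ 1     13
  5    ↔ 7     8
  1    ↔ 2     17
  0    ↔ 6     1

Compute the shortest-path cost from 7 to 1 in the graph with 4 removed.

30

Some routes from 7 to 1 avoiding 4:
7 -> 3 -> 6 -> 0 -> 1: 2 + 14 + 1 + 13 = 30
7 -> 3 -> 5 -> 2 -> 1: 2 + 4 + 9 + 17 = 32
7 -> 2 -> 1: 20 + 17 = 37
7 -> 5 -> 2 -> 1: 8 + 9 + 17 = 34
Shortest: 30.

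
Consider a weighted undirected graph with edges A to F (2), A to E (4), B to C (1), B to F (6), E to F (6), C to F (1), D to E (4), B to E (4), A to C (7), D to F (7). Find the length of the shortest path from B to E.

4

Comparing a few candidate routes:
B - C - A - E: 1 + 7 + 4 = 12
B - F - A - E: 6 + 2 + 4 = 12
B - F - E: 6 + 6 = 12
B - C - F - E: 1 + 1 + 6 = 8
B - C - F - A - E: 1 + 1 + 2 + 4 = 8
B - E: 4
The minimum is 4.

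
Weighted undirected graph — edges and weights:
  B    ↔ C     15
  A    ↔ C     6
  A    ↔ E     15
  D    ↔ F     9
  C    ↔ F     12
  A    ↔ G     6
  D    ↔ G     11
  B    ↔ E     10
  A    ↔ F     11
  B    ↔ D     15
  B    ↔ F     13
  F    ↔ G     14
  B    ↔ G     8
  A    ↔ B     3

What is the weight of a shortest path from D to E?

Comparing a few candidate routes:
D - G - A - E: 11 + 6 + 15 = 32
D - G - B - E: 11 + 8 + 10 = 29
D - B - E: 15 + 10 = 25
D - G - A - B - E: 11 + 6 + 3 + 10 = 30
D - F - B - E: 9 + 13 + 10 = 32
D - B - A - E: 15 + 3 + 15 = 33
The minimum is 25.

25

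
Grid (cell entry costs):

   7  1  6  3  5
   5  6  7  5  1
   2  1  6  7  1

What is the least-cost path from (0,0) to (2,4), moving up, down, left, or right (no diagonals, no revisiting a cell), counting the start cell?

Best path: (0,0)→(0,1)→(0,2)→(0,3)→(0,4)→(1,4)→(2,4)
Cost: 7 + 1 + 6 + 3 + 5 + 1 + 1 = 24

24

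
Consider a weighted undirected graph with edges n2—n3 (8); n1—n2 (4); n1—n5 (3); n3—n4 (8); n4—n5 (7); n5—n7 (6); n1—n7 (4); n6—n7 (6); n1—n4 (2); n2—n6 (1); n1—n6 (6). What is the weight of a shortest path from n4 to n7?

Checking several routes:
n4-n1-n7: 2 + 4 = 6
n4-n1-n5-n7: 2 + 3 + 6 = 11
n4-n5-n7: 7 + 6 = 13
Shortest: 6.

6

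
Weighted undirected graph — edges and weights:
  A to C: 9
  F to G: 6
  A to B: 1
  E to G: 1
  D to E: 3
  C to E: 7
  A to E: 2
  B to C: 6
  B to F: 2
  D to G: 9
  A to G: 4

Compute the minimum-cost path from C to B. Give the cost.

Comparing a few candidate routes:
C-E-G-A-B: 7 + 1 + 4 + 1 = 13
C-B: 6
C-A-B: 9 + 1 = 10
C-E-G-F-B: 7 + 1 + 6 + 2 = 16
C-A-E-G-F-B: 9 + 2 + 1 + 6 + 2 = 20
C-E-A-B: 7 + 2 + 1 = 10
Shortest: 6.

6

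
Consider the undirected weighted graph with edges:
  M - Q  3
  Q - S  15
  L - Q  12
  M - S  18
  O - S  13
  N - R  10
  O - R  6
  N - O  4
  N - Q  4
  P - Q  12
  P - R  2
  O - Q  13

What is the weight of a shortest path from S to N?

17

Comparing a few candidate routes:
S-O-R-N: 13 + 6 + 10 = 29
S-M-Q-N: 18 + 3 + 4 = 25
S-Q-N: 15 + 4 = 19
S-O-N: 13 + 4 = 17
Shortest: 17.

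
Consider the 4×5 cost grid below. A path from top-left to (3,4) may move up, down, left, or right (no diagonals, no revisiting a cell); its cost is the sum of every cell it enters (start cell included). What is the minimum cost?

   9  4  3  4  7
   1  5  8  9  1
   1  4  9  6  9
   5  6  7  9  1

Cheapest: [0,0] -> [0,1] -> [0,2] -> [0,3] -> [0,4] -> [1,4] -> [2,4] -> [3,4]
  9 + 4 + 3 + 4 + 7 + 1 + 9 + 1 = 38

38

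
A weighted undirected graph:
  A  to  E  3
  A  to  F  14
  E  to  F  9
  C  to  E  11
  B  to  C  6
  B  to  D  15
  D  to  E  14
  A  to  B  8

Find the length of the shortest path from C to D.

Candidate routes:
C - E - A - B - D: 11 + 3 + 8 + 15 = 37
C - E - F - A - B - D: 11 + 9 + 14 + 8 + 15 = 57
C - B - A - E - D: 6 + 8 + 3 + 14 = 31
C - E - D: 11 + 14 = 25
C - B - D: 6 + 15 = 21
C - B - A - F - E - D: 6 + 8 + 14 + 9 + 14 = 51
Best route has total 21.

21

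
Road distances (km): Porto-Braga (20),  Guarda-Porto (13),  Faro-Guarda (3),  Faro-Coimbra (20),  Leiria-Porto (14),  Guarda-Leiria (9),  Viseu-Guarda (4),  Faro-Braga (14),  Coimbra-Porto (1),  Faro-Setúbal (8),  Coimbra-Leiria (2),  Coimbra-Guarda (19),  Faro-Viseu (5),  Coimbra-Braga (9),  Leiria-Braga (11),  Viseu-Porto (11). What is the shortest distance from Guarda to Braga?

Comparing a few candidate routes:
Guarda → Porto → Coimbra → Braga: 13 + 1 + 9 = 23
Guarda → Faro → Braga: 3 + 14 = 17
Guarda → Leiria → Braga: 9 + 11 = 20
Guarda → Leiria → Coimbra → Braga: 9 + 2 + 9 = 20
Best route has total 17 km.

17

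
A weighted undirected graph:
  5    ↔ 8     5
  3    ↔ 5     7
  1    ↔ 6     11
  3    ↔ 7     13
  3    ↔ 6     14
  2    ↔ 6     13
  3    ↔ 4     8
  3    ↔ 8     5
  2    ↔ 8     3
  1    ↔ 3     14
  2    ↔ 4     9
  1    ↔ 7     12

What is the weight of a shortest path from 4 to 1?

Some routes from 4 to 1:
4 -> 3 -> 1: 8 + 14 = 22
4 -> 2 -> 8 -> 3 -> 1: 9 + 3 + 5 + 14 = 31
4 -> 3 -> 7 -> 1: 8 + 13 + 12 = 33
4 -> 3 -> 6 -> 1: 8 + 14 + 11 = 33
4 -> 2 -> 6 -> 1: 9 + 13 + 11 = 33
Best route has total 22.

22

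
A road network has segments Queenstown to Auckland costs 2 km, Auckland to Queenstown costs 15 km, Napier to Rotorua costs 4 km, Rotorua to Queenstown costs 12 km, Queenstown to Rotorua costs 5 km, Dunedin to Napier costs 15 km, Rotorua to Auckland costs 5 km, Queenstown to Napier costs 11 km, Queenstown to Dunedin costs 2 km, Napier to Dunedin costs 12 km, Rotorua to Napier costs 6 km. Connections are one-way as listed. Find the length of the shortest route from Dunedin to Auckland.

Paths from Dunedin to Auckland:
Dunedin - Napier - Rotorua - Auckland: 15 + 4 + 5 = 24
Dunedin - Napier - Rotorua - Queenstown - Auckland: 15 + 4 + 12 + 2 = 33
Best route has total 24 km.

24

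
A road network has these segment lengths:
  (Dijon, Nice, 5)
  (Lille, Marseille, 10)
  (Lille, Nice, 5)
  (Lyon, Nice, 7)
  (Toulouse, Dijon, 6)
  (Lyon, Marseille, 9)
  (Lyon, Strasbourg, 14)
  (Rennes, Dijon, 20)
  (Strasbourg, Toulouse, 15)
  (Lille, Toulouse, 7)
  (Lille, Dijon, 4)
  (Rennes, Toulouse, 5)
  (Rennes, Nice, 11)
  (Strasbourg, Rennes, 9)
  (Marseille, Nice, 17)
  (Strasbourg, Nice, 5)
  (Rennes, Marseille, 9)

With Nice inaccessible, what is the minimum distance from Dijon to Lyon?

A few of the Dijon→Lyon routes:
Dijon→Toulouse→Rennes→Marseille→Lyon: 6 + 5 + 9 + 9 = 29
Dijon→Lille→Toulouse→Rennes→Marseille→Lyon: 4 + 7 + 5 + 9 + 9 = 34
Dijon→Lille→Marseille→Lyon: 4 + 10 + 9 = 23
Dijon→Toulouse→Lille→Marseille→Lyon: 6 + 7 + 10 + 9 = 32
Shortest: 23.

23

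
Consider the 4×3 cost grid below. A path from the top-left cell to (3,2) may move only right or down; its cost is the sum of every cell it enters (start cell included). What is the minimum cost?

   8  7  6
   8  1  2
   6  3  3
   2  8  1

Best path: [0,0] [0,1] [1,1] [1,2] [2,2] [3,2]
Cost: 8 + 7 + 1 + 2 + 3 + 1 = 22

22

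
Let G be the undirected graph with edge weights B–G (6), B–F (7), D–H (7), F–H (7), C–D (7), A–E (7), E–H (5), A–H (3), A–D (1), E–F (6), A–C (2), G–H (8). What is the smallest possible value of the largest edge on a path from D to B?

Comparing a few candidate routes:
D - A - E - F - B: max(1, 7, 6, 7) = 7
D - C - A - E - H - F - B: max(7, 2, 7, 5, 7, 7) = 7
D - A - H - E - F - B: max(1, 3, 5, 6, 7) = 7
D - A - H - F - B: max(1, 3, 7, 7) = 7
D - A - E - H - F - B: max(1, 7, 5, 7, 7) = 7
Best route has worst link 7.

7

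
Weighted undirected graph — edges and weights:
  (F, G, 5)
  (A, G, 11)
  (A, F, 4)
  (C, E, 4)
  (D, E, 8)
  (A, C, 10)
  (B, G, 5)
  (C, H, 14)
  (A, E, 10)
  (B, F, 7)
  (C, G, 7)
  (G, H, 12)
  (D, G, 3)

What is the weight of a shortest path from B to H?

Checking several routes:
B - G - H: 5 + 12 = 17
B - G - C - H: 5 + 7 + 14 = 26
B - G - D - E - C - H: 5 + 3 + 8 + 4 + 14 = 34
B - F - G - H: 7 + 5 + 12 = 24
B - F - G - C - H: 7 + 5 + 7 + 14 = 33
Shortest: 17.

17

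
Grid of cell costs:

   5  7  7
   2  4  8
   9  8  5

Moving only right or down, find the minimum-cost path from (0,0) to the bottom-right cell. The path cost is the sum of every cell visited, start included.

24

Cheapest: [0,0] -> [1,0] -> [1,1] -> [1,2] -> [2,2]
  5 + 2 + 4 + 8 + 5 = 24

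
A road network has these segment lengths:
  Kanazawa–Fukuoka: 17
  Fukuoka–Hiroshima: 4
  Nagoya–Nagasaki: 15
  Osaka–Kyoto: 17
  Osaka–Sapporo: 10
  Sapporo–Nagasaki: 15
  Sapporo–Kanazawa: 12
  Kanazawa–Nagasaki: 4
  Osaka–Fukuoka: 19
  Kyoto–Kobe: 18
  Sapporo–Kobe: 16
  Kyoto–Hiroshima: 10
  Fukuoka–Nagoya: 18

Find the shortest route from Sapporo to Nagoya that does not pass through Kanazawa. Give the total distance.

30

Paths from Sapporo to Nagoya avoiding Kanazawa:
Sapporo -> Nagasaki -> Nagoya: 15 + 15 = 30
Sapporo -> Osaka -> Fukuoka -> Nagoya: 10 + 19 + 18 = 47
Sapporo -> Osaka -> Kyoto -> Hiroshima -> Fukuoka -> Nagoya: 10 + 17 + 10 + 4 + 18 = 59
Sapporo -> Kobe -> Kyoto -> Osaka -> Fukuoka -> Nagoya: 16 + 18 + 17 + 19 + 18 = 88
Sapporo -> Kobe -> Kyoto -> Hiroshima -> Fukuoka -> Nagoya: 16 + 18 + 10 + 4 + 18 = 66
Best route has total 30.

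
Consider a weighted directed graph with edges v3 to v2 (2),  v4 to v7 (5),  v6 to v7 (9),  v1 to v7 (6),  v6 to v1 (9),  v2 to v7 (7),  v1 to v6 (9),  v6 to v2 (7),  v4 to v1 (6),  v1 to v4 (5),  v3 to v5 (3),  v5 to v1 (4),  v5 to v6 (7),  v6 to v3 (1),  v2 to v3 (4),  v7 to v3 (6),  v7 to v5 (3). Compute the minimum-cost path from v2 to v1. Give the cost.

Comparing a few candidate routes:
v2-v3-v5-v6-v1: 4 + 3 + 7 + 9 = 23
v2-v3-v5-v1: 4 + 3 + 4 = 11
v2-v7-v3-v5-v1: 7 + 6 + 3 + 4 = 20
v2-v7-v5-v1: 7 + 3 + 4 = 14
v2-v7-v5-v6-v1: 7 + 3 + 7 + 9 = 26
Shortest: 11.

11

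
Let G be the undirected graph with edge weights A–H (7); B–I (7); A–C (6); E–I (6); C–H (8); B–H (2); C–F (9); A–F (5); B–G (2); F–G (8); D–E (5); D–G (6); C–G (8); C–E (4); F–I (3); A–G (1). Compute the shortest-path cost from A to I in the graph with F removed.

Checking several routes:
A - C - E - I: 6 + 4 + 6 = 16
A - G - B - I: 1 + 2 + 7 = 10
A - G - D - E - I: 1 + 6 + 5 + 6 = 18
A - H - B - I: 7 + 2 + 7 = 16
Best route has total 10.

10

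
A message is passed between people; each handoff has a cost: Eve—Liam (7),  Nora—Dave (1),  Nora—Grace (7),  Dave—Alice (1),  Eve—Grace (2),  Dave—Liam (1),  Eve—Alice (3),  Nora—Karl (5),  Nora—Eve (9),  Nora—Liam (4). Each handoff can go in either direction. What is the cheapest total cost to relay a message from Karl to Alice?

7

Checking several routes:
Karl -> Nora -> Liam -> Dave -> Alice: 5 + 4 + 1 + 1 = 11
Karl -> Nora -> Dave -> Liam -> Eve -> Alice: 5 + 1 + 1 + 7 + 3 = 17
Karl -> Nora -> Dave -> Alice: 5 + 1 + 1 = 7
The minimum is 7.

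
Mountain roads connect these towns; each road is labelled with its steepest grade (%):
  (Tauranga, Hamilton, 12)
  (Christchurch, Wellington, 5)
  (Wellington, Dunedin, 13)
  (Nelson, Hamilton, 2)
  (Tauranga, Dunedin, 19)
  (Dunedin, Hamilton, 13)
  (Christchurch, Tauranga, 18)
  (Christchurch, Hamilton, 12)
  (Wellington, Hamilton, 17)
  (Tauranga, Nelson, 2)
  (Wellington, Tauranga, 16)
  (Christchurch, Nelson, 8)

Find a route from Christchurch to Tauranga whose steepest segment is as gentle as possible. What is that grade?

8

Some routes from Christchurch to Tauranga:
Christchurch -> Hamilton -> Tauranga: max(12, 12) = 12
Christchurch -> Hamilton -> Nelson -> Tauranga: max(12, 2, 2) = 12
Christchurch -> Nelson -> Hamilton -> Tauranga: max(8, 2, 12) = 12
Christchurch -> Wellington -> Dunedin -> Hamilton -> Tauranga: max(5, 13, 13, 12) = 13
Christchurch -> Wellington -> Dunedin -> Hamilton -> Nelson -> Tauranga: max(5, 13, 13, 2, 2) = 13
Christchurch -> Nelson -> Tauranga: max(8, 2) = 8
The minimum achievable maximum is 8%.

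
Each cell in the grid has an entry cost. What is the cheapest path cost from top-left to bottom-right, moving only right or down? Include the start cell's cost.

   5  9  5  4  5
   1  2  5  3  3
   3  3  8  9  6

25

Cheapest: [0,0] -> [1,0] -> [1,1] -> [1,2] -> [1,3] -> [1,4] -> [2,4]
  5 + 1 + 2 + 5 + 3 + 3 + 6 = 25
For comparison, the top-then-right route costs 37.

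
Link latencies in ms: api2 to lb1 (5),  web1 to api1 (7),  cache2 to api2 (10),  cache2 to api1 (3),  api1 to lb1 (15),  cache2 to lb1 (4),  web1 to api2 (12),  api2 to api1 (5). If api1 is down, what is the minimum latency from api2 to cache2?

9

Paths from api2 to cache2 avoiding api1:
api2 -> cache2: 10
api2 -> lb1 -> cache2: 5 + 4 = 9
Best route has total 9 ms.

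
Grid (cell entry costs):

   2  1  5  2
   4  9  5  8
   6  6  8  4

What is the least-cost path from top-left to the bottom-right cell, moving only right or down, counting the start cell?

22

Cheapest: (0,0)→(0,1)→(0,2)→(0,3)→(1,3)→(2,3)
  2 + 1 + 5 + 2 + 8 + 4 = 22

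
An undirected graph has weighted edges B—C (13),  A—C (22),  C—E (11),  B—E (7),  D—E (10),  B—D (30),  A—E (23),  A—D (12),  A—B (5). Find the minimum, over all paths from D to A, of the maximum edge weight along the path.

10

Checking several routes:
D → A: max(12) = 12
D → E → C → A: max(10, 11, 22) = 22
D → E → C → B → A: max(10, 11, 13, 5) = 13
D → E → B → A: max(10, 7, 5) = 10
Best route has worst link 10.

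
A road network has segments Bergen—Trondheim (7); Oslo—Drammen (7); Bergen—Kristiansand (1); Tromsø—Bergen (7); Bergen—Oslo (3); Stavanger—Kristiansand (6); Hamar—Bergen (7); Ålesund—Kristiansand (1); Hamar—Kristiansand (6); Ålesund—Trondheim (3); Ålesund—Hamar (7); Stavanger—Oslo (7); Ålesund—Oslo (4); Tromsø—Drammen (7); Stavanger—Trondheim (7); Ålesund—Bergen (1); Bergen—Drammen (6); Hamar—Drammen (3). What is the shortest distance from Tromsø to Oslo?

10

A few of the Tromsø→Oslo routes:
Tromsø→Bergen→Kristiansand→Ålesund→Oslo: 7 + 1 + 1 + 4 = 13
Tromsø→Bergen→Ålesund→Oslo: 7 + 1 + 4 = 12
Tromsø→Bergen→Oslo: 7 + 3 = 10
Best route has total 10 mi.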